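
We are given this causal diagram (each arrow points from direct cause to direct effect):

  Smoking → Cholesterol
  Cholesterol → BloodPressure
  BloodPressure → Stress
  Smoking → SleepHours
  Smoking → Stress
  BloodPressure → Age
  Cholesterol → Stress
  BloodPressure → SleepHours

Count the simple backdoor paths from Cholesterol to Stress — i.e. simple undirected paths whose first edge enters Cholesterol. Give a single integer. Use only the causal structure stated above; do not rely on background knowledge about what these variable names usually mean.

A backdoor path from Cholesterol to Stress is any simple undirected path whose first edge points into Cholesterol (i.e. leaves Cholesterol via a parent).
Parents of Cholesterol: {Smoking}.
Enumerating:
  P1: Cholesterol <- Smoking -> Stress
  P2: Cholesterol <- Smoking -> SleepHours <- BloodPressure -> Stress
That exhausts the simple backdoor paths. Count: 2.

2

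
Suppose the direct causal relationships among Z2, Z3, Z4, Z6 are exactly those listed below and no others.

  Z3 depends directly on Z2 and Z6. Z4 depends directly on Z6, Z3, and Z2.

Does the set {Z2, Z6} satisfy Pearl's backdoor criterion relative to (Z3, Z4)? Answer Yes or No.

Backdoor paths from Z3 to Z4 (paths whose first edge points into Z3):
  P1: Z3 <- Z6 -> Z4
  P2: Z3 <- Z2 -> Z4
Condition 1 (no descendant of Z3 in the set): holds — descendants of Z3 are {Z4}; none are in {Z2, Z6}.
Condition 2 (every backdoor path blocked by {Z2, Z6}):
  P1: blocked at fork node Z6 ∈ conditioning set.
  P2: blocked at fork node Z2 ∈ conditioning set.
{Z2, Z6} satisfies the backdoor criterion.

Yes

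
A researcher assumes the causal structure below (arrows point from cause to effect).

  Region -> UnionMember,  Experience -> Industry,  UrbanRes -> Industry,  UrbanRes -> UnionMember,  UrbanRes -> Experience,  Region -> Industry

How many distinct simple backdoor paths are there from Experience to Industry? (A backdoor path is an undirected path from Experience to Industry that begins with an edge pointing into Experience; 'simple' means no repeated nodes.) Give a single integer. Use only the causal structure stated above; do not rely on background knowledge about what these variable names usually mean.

A backdoor path from Experience to Industry is any simple undirected path whose first edge points into Experience (i.e. leaves Experience via a parent).
Parents of Experience: {UrbanRes}.
Enumerating:
  P1: Experience <- UrbanRes -> UnionMember <- Region -> Industry
  P2: Experience <- UrbanRes -> Industry
That exhausts the simple backdoor paths. Count: 2.

2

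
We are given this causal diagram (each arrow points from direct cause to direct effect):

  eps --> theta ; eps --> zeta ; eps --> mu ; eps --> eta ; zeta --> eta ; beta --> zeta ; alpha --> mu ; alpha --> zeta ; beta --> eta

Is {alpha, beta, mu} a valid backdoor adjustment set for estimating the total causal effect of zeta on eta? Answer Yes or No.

Backdoor paths from zeta to eta (paths whose first edge points into zeta):
  P1: zeta <- alpha -> mu <- eps -> eta
  P2: zeta <- eps -> eta
  P3: zeta <- beta -> eta
Condition 1 (no descendant of zeta in the set): holds — descendants of zeta are {eta}; none are in {alpha, beta, mu}.
Condition 2 (every backdoor path blocked by {alpha, beta, mu}):
  P1: blocked at fork node alpha ∈ conditioning set.
  P2: open — no interior node is in the conditioning set.
  P3: blocked at fork node beta ∈ conditioning set.
{alpha, beta, mu} does not satisfy the backdoor criterion.

No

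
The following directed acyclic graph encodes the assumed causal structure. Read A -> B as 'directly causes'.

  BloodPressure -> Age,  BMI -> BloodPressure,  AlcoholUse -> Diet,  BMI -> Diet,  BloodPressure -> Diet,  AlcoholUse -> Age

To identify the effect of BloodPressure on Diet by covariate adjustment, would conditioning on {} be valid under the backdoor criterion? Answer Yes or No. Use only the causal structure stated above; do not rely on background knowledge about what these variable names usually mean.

No

Backdoor paths from BloodPressure to Diet (paths whose first edge points into BloodPressure):
  P1: BloodPressure <- BMI -> Diet
Condition 1 (no descendant of BloodPressure in the set): holds — descendants of BloodPressure are {Age, Diet}; none are in {}.
Condition 2 (every backdoor path blocked by {}):
  P1: open — no interior node is in the conditioning set.
{} does not satisfy the backdoor criterion.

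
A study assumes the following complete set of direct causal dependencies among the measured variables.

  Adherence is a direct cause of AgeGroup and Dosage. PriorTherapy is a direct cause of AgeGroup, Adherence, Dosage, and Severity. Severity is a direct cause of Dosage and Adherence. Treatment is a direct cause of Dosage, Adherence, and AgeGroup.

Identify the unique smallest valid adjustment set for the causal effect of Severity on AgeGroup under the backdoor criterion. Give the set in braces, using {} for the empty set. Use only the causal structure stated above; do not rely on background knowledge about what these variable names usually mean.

{PriorTherapy}

Variables eligible for adjustment (non-descendants of Severity, excluding Severity and AgeGroup): {PriorTherapy, Treatment}.
Backdoor paths from Severity to AgeGroup:
  P1: Severity <- PriorTherapy -> Adherence <- Treatment -> AgeGroup
  P2: Severity <- PriorTherapy -> Adherence -> AgeGroup
  P3: Severity <- PriorTherapy -> Adherence -> Dosage <- Treatment -> AgeGroup
  P4: Severity <- PriorTherapy -> AgeGroup
  P5: Severity <- PriorTherapy -> Dosage <- Treatment -> Adherence -> AgeGroup
  P6: Severity <- PriorTherapy -> Dosage <- Treatment -> AgeGroup
  P7: Severity <- PriorTherapy -> Dosage <- Adherence <- Treatment -> AgeGroup
  P8: Severity <- PriorTherapy -> Dosage <- Adherence -> AgeGroup
The empty set is not sufficient: P2 (Severity <- PriorTherapy -> Adherence -> AgeGroup) has no collider blocking it and no conditioned non-collider, so it is open.
Try {PriorTherapy}:
  P1: blocked at fork node PriorTherapy ∈ conditioning set.
  P2: blocked at fork node PriorTherapy ∈ conditioning set.
  P3: blocked at fork node PriorTherapy ∈ conditioning set.
  P4: blocked at fork node PriorTherapy ∈ conditioning set.
  P5: blocked at fork node PriorTherapy ∈ conditioning set.
  P6: blocked at fork node PriorTherapy ∈ conditioning set.
  P7: blocked at fork node PriorTherapy ∈ conditioning set.
  P8: blocked at fork node PriorTherapy ∈ conditioning set.
{PriorTherapy} contains no descendant of Severity and blocks every backdoor path.
No other singleton works — e.g. {Treatment} leaves P2 open — so {PriorTherapy} is the unique smallest valid adjustment set.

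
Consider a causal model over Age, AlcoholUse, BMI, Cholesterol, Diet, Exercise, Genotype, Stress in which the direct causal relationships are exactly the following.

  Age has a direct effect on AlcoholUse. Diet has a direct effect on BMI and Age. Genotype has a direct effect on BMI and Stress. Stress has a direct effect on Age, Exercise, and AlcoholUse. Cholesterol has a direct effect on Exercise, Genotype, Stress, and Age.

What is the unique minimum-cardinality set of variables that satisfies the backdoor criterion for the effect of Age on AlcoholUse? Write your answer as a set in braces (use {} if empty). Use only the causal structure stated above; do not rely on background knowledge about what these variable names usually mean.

{Stress}

Variables eligible for adjustment (non-descendants of Age, excluding Age and AlcoholUse): {BMI, Cholesterol, Diet, Exercise, Genotype, Stress}.
Backdoor paths from Age to AlcoholUse:
  P1: Age <- Cholesterol -> Genotype -> Stress -> AlcoholUse
  P2: Age <- Cholesterol -> Stress -> AlcoholUse
  P3: Age <- Cholesterol -> Exercise <- Stress -> AlcoholUse
  P4: Age <- Stress -> AlcoholUse
  P5: Age <- Diet -> BMI <- Genotype <- Cholesterol -> Stress -> AlcoholUse
  P6: Age <- Diet -> BMI <- Genotype <- Cholesterol -> Exercise <- Stress -> AlcoholUse
  P7: Age <- Diet -> BMI <- Genotype -> Stress -> AlcoholUse
The empty set is not sufficient: P1 (Age <- Cholesterol -> Genotype -> Stress -> AlcoholUse) has no collider blocking it and no conditioned non-collider, so it is open.
Try {Stress}:
  P1: blocked at chain node Stress ∈ conditioning set.
  P2: blocked at chain node Stress ∈ conditioning set.
  P3: blocked at collider Exercise (neither it nor any descendant is in the conditioning set).
  P4: blocked at fork node Stress ∈ conditioning set.
  P5: blocked at collider BMI (neither it nor any descendant is in the conditioning set).
  P6: blocked at collider BMI (neither it nor any descendant is in the conditioning set).
  P7: blocked at collider BMI (neither it nor any descendant is in the conditioning set).
{Stress} contains no descendant of Age and blocks every backdoor path.
No other singleton works — e.g. {Cholesterol} leaves P4 open — so {Stress} is the unique smallest valid adjustment set.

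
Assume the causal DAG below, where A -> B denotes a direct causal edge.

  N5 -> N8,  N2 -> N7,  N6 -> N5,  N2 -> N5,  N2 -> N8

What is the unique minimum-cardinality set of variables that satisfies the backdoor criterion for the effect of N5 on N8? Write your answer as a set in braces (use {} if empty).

Variables eligible for adjustment (non-descendants of N5, excluding N5 and N8): {N2, N6, N7}.
Backdoor paths from N5 to N8:
  P1: N5 <- N2 -> N8
The empty set is not sufficient: P1 (N5 <- N2 -> N8) has no collider blocking it and no conditioned non-collider, so it is open.
Try {N2}:
  P1: blocked at fork node N2 ∈ conditioning set.
{N2} contains no descendant of N5 and blocks every backdoor path.
No other singleton works — e.g. {N6} leaves P1 open — so {N2} is the unique smallest valid adjustment set.

{N2}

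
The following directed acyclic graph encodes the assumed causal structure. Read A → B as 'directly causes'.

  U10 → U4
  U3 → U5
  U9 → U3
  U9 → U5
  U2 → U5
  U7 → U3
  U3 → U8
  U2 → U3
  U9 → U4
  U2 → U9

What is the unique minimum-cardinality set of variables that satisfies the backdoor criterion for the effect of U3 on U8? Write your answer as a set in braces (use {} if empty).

Variables eligible for adjustment (non-descendants of U3, excluding U3 and U8): {U10, U2, U4, U7, U9}.
Backdoor paths from U3 to U8:
  (none)
With no backdoor paths the empty set already satisfies the criterion, and it is trivially minimal.

{}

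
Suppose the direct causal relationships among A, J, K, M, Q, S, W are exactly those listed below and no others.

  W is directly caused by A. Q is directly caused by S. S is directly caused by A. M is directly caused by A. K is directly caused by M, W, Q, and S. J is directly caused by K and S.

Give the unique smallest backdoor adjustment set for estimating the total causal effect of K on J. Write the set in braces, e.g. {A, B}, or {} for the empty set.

Variables eligible for adjustment (non-descendants of K, excluding K and J): {A, M, Q, S, W}.
Backdoor paths from K to J:
  P1: K <- W <- A -> S -> J
  P2: K <- S -> J
  P3: K <- M <- A -> S -> J
  P4: K <- Q <- S -> J
The empty set is not sufficient: P1 (K <- W <- A -> S -> J) has no collider blocking it and no conditioned non-collider, so it is open.
Try {S}:
  P1: blocked at chain node S ∈ conditioning set.
  P2: blocked at fork node S ∈ conditioning set.
  P3: blocked at chain node S ∈ conditioning set.
  P4: blocked at fork node S ∈ conditioning set.
{S} contains no descendant of K and blocks every backdoor path.
No other singleton works — e.g. {A} leaves P2 open — so {S} is the unique smallest valid adjustment set.

{S}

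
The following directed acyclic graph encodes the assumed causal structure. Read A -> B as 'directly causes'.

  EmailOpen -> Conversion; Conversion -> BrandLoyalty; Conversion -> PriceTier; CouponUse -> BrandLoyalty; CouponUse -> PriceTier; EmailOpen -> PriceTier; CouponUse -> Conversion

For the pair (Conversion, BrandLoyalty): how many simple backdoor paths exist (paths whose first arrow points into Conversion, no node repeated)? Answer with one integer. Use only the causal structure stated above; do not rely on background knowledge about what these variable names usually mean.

A backdoor path from Conversion to BrandLoyalty is any simple undirected path whose first edge points into Conversion (i.e. leaves Conversion via a parent).
Parents of Conversion: {CouponUse, EmailOpen}.
Enumerating:
  P1: Conversion <- EmailOpen -> PriceTier <- CouponUse -> BrandLoyalty
  P2: Conversion <- CouponUse -> BrandLoyalty
That exhausts the simple backdoor paths. Count: 2.

2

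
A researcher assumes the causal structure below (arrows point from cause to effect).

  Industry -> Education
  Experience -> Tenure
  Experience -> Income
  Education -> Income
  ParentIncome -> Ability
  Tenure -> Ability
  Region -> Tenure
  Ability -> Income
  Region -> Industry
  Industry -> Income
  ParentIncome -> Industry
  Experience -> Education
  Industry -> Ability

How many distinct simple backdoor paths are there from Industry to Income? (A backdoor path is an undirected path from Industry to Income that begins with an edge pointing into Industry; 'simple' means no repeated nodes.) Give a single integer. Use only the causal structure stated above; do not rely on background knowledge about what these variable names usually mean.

A backdoor path from Industry to Income is any simple undirected path whose first edge points into Industry (i.e. leaves Industry via a parent).
Parents of Industry: {ParentIncome, Region}.
Enumerating:
  P1: Industry <- ParentIncome -> Ability <- Tenure <- Experience -> Education -> Income
  P2: Industry <- ParentIncome -> Ability <- Tenure <- Experience -> Income
  P3: Industry <- ParentIncome -> Ability -> Income
  P4: Industry <- Region -> Tenure <- Experience -> Education -> Income
  P5: Industry <- Region -> Tenure <- Experience -> Income
  P6: Industry <- Region -> Tenure -> Ability -> Income
That exhausts the simple backdoor paths. Count: 6.

6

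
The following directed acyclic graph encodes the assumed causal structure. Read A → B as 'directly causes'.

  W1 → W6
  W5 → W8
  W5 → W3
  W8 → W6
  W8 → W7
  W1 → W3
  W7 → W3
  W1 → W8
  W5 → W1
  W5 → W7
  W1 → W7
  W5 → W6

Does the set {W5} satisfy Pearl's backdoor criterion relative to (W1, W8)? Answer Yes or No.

Yes

Backdoor paths from W1 to W8 (paths whose first edge points into W1):
  P1: W1 <- W5 -> W8
  P2: W1 <- W5 -> W7 <- W8
  P3: W1 <- W5 -> W6 <- W8
  P4: W1 <- W5 -> W3 <- W7 <- W8
Condition 1 (no descendant of W1 in the set): holds — descendants of W1 are {W3, W6, W7, W8}; none are in {W5}.
Condition 2 (every backdoor path blocked by {W5}):
  P1: blocked at fork node W5 ∈ conditioning set.
  P2: blocked at fork node W5 ∈ conditioning set.
  P3: blocked at fork node W5 ∈ conditioning set.
  P4: blocked at fork node W5 ∈ conditioning set.
{W5} satisfies the backdoor criterion.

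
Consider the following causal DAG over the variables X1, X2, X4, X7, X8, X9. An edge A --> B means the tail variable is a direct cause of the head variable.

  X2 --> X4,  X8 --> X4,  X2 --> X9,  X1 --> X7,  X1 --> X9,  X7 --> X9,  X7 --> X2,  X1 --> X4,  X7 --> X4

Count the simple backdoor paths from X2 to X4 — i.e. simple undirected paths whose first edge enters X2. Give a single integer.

A backdoor path from X2 to X4 is any simple undirected path whose first edge points into X2 (i.e. leaves X2 via a parent).
Parents of X2: {X7}.
Enumerating:
  P1: X2 <- X7 <- X1 -> X4
  P2: X2 <- X7 -> X4
  P3: X2 <- X7 -> X9 <- X1 -> X4
That exhausts the simple backdoor paths. Count: 3.

3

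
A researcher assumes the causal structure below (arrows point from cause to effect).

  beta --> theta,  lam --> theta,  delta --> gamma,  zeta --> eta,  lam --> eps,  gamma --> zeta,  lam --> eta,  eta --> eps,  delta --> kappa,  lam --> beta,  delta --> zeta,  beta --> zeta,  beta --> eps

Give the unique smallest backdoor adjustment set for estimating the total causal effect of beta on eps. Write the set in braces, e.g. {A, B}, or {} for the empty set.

Variables eligible for adjustment (non-descendants of beta, excluding beta and eps): {delta, gamma, kappa, lam}.
Backdoor paths from beta to eps:
  P1: beta <- lam -> eta -> eps
  P2: beta <- lam -> eps
The empty set is not sufficient: P1 (beta <- lam -> eta -> eps) has no collider blocking it and no conditioned non-collider, so it is open.
Try {lam}:
  P1: blocked at fork node lam ∈ conditioning set.
  P2: blocked at fork node lam ∈ conditioning set.
{lam} contains no descendant of beta and blocks every backdoor path.
No other singleton works — e.g. {delta} leaves P1 open — so {lam} is the unique smallest valid adjustment set.

{lam}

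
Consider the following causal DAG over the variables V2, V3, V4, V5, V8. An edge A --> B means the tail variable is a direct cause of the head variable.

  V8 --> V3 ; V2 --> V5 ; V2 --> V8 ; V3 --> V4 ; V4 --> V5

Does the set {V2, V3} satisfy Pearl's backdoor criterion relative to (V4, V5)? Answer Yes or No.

Yes

Backdoor paths from V4 to V5 (paths whose first edge points into V4):
  P1: V4 <- V3 <- V8 <- V2 -> V5
Condition 1 (no descendant of V4 in the set): holds — descendants of V4 are {V5}; none are in {V2, V3}.
Condition 2 (every backdoor path blocked by {V2, V3}):
  P1: blocked at chain node V3 ∈ conditioning set.
{V2, V3} satisfies the backdoor criterion.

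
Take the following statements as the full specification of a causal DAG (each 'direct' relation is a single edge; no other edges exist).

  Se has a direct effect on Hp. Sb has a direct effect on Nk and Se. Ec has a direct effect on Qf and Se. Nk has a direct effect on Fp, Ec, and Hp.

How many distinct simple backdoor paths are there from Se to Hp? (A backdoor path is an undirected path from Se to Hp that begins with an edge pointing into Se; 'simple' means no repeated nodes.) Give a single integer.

A backdoor path from Se to Hp is any simple undirected path whose first edge points into Se (i.e. leaves Se via a parent).
Parents of Se: {Ec, Sb}.
Enumerating:
  P1: Se <- Sb -> Nk -> Hp
  P2: Se <- Ec <- Nk -> Hp
That exhausts the simple backdoor paths. Count: 2.

2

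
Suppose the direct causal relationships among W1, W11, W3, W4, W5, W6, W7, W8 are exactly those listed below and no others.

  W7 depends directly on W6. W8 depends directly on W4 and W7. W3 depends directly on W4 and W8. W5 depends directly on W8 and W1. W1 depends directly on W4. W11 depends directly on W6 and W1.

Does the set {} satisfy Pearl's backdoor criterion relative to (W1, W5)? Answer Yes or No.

Backdoor paths from W1 to W5 (paths whose first edge points into W1):
  P1: W1 <- W4 -> W8 -> W5
  P2: W1 <- W4 -> W3 <- W8 -> W5
Condition 1 (no descendant of W1 in the set): holds — descendants of W1 are {W11, W5}; none are in {}.
Condition 2 (every backdoor path blocked by {}):
  P1: open — no interior node is in the conditioning set.
  P2: blocked at collider W3 (neither it nor any descendant is in the conditioning set).
{} does not satisfy the backdoor criterion.

No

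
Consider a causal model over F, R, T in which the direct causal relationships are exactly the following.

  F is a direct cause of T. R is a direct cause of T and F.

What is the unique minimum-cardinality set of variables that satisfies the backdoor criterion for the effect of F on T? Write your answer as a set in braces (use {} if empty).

Variables eligible for adjustment (non-descendants of F, excluding F and T): {R}.
Backdoor paths from F to T:
  P1: F <- R -> T
The empty set is not sufficient: P1 (F <- R -> T) has no collider blocking it and no conditioned non-collider, so it is open.
Try {R}:
  P1: blocked at fork node R ∈ conditioning set.
{R} contains no descendant of F and blocks every backdoor path.
{R} is the unique smallest valid adjustment set.

{R}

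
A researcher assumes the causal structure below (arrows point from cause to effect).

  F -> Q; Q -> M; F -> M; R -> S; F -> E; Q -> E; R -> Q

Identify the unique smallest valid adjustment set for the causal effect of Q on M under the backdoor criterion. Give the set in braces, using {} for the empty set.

{F}

Variables eligible for adjustment (non-descendants of Q, excluding Q and M): {F, R, S}.
Backdoor paths from Q to M:
  P1: Q <- F -> M
The empty set is not sufficient: P1 (Q <- F -> M) has no collider blocking it and no conditioned non-collider, so it is open.
Try {F}:
  P1: blocked at fork node F ∈ conditioning set.
{F} contains no descendant of Q and blocks every backdoor path.
No other singleton works — e.g. {R} leaves P1 open — so {F} is the unique smallest valid adjustment set.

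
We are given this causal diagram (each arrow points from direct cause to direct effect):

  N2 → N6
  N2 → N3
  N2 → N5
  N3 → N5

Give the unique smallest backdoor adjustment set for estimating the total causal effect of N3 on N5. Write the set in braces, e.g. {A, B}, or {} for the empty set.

Variables eligible for adjustment (non-descendants of N3, excluding N3 and N5): {N2, N6}.
Backdoor paths from N3 to N5:
  P1: N3 <- N2 -> N5
The empty set is not sufficient: P1 (N3 <- N2 -> N5) has no collider blocking it and no conditioned non-collider, so it is open.
Try {N2}:
  P1: blocked at fork node N2 ∈ conditioning set.
{N2} contains no descendant of N3 and blocks every backdoor path.
No other singleton works — e.g. {N6} leaves P1 open — so {N2} is the unique smallest valid adjustment set.

{N2}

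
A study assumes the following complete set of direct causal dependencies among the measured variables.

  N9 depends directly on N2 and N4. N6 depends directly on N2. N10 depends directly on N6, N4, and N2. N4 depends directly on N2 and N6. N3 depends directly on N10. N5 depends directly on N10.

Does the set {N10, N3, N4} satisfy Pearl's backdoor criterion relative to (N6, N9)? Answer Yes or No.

Backdoor paths from N6 to N9 (paths whose first edge points into N6):
  P1: N6 <- N2 -> N4 -> N9
  P2: N6 <- N2 -> N10 <- N4 -> N9
  P3: N6 <- N2 -> N9
Condition 1 (no descendant of N6 in the set): FAILS — N10, N3, and N4 are descendants of N6.
Condition 2 (every backdoor path blocked by {N10, N3, N4}):
  P1: blocked at chain node N4 ∈ conditioning set.
  P2: blocked at fork node N4 ∈ conditioning set.
  P3: open — no interior node is in the conditioning set.
{N10, N3, N4} does not satisfy the backdoor criterion.

No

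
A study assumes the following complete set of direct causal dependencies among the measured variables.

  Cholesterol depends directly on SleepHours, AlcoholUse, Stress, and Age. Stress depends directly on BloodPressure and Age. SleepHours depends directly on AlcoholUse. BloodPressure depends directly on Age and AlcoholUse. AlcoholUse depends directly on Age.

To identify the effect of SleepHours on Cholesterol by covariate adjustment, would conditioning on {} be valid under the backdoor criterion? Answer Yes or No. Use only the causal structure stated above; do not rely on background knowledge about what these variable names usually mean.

No

Backdoor paths from SleepHours to Cholesterol (paths whose first edge points into SleepHours):
  P1: SleepHours <- AlcoholUse <- Age -> BloodPressure -> Stress -> Cholesterol
  P2: SleepHours <- AlcoholUse <- Age -> Stress -> Cholesterol
  P3: SleepHours <- AlcoholUse <- Age -> Cholesterol
  P4: SleepHours <- AlcoholUse -> BloodPressure <- Age -> Stress -> Cholesterol
  P5: SleepHours <- AlcoholUse -> BloodPressure <- Age -> Cholesterol
  P6: SleepHours <- AlcoholUse -> BloodPressure -> Stress <- Age -> Cholesterol
  P7: SleepHours <- AlcoholUse -> BloodPressure -> Stress -> Cholesterol
  P8: SleepHours <- AlcoholUse -> Cholesterol
Condition 1 (no descendant of SleepHours in the set): holds — descendants of SleepHours are {Cholesterol}; none are in {}.
Condition 2 (every backdoor path blocked by {}):
  P1: open — no interior node is in the conditioning set.
  P2: open — no interior node is in the conditioning set.
  P3: open — no interior node is in the conditioning set.
  P4: blocked at collider BloodPressure (neither it nor any descendant is in the conditioning set).
  P5: blocked at collider BloodPressure (neither it nor any descendant is in the conditioning set).
  P6: blocked at collider Stress (neither it nor any descendant is in the conditioning set).
  P7: open — no interior node is in the conditioning set.
  P8: open — no interior node is in the conditioning set.
{} does not satisfy the backdoor criterion.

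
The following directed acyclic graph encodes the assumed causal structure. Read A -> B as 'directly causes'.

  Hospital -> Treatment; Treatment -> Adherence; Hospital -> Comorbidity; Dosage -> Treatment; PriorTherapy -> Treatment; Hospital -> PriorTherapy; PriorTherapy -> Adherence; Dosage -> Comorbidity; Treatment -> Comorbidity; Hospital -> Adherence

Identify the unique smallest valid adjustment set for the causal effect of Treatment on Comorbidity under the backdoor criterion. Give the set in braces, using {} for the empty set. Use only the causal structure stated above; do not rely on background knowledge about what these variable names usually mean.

Variables eligible for adjustment (non-descendants of Treatment, excluding Treatment and Comorbidity): {Dosage, Hospital, PriorTherapy}.
Backdoor paths from Treatment to Comorbidity:
  P1: Treatment <- Dosage -> Comorbidity
  P2: Treatment <- Hospital -> Comorbidity
  P3: Treatment <- PriorTherapy <- Hospital -> Comorbidity
  P4: Treatment <- PriorTherapy -> Adherence <- Hospital -> Comorbidity
The empty set is not sufficient: P1 (Treatment <- Dosage -> Comorbidity) has no collider blocking it and no conditioned non-collider, so it is open.
Try {Dosage, Hospital}:
  P1: blocked at fork node Dosage ∈ conditioning set.
  P2: blocked at fork node Hospital ∈ conditioning set.
  P3: blocked at fork node Hospital ∈ conditioning set.
  P4: blocked at collider Adherence (neither it nor any descendant is in the conditioning set).
{Dosage, Hospital} contains no descendant of Treatment and blocks every backdoor path.
Every element of {Dosage, Hospital} is needed (dropping Dosage leaves P1 open; dropping Hospital leaves P2 open), so no proper subset is valid.
Among all size-2 subsets of the eligible variables, only {Dosage, Hospital} blocks every backdoor path, so it is the unique smallest valid adjustment set.

{Dosage, Hospital}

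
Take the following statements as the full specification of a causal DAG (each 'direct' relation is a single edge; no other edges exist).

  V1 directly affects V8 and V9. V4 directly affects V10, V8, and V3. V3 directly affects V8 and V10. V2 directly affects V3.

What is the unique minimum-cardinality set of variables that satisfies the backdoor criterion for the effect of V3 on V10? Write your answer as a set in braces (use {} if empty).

{V4}

Variables eligible for adjustment (non-descendants of V3, excluding V3 and V10): {V1, V2, V4, V9}.
Backdoor paths from V3 to V10:
  P1: V3 <- V4 -> V10
The empty set is not sufficient: P1 (V3 <- V4 -> V10) has no collider blocking it and no conditioned non-collider, so it is open.
Try {V4}:
  P1: blocked at fork node V4 ∈ conditioning set.
{V4} contains no descendant of V3 and blocks every backdoor path.
No other singleton works — e.g. {V2} leaves P1 open — so {V4} is the unique smallest valid adjustment set.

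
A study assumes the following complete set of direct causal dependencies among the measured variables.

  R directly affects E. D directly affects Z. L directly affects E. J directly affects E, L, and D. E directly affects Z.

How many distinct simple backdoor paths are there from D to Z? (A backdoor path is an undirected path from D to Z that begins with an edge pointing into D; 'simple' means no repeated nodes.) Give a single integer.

2

A backdoor path from D to Z is any simple undirected path whose first edge points into D (i.e. leaves D via a parent).
Parents of D: {J}.
Enumerating:
  P1: D <- J -> L -> E -> Z
  P2: D <- J -> E -> Z
That exhausts the simple backdoor paths. Count: 2.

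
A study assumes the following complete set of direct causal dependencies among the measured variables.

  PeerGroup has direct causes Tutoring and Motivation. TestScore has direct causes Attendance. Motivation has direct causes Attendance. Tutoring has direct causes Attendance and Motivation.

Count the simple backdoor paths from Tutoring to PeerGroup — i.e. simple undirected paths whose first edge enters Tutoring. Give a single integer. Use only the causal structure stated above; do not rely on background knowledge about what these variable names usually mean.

A backdoor path from Tutoring to PeerGroup is any simple undirected path whose first edge points into Tutoring (i.e. leaves Tutoring via a parent).
Parents of Tutoring: {Attendance, Motivation}.
Enumerating:
  P1: Tutoring <- Attendance -> Motivation -> PeerGroup
  P2: Tutoring <- Motivation -> PeerGroup
That exhausts the simple backdoor paths. Count: 2.

2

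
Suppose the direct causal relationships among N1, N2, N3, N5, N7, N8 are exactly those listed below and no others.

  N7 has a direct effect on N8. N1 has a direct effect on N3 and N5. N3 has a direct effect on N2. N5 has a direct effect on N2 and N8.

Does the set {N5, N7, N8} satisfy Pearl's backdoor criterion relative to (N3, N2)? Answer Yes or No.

Yes

Backdoor paths from N3 to N2 (paths whose first edge points into N3):
  P1: N3 <- N1 -> N5 -> N2
Condition 1 (no descendant of N3 in the set): holds — descendants of N3 are {N2}; none are in {N5, N7, N8}.
Condition 2 (every backdoor path blocked by {N5, N7, N8}):
  P1: blocked at chain node N5 ∈ conditioning set.
{N5, N7, N8} satisfies the backdoor criterion.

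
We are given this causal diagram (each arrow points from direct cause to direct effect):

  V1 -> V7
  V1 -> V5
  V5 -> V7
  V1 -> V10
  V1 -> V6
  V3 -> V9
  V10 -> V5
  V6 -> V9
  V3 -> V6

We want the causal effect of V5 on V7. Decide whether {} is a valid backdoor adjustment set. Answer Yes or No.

Backdoor paths from V5 to V7 (paths whose first edge points into V5):
  P1: V5 <- V1 -> V7
  P2: V5 <- V10 <- V1 -> V7
Condition 1 (no descendant of V5 in the set): holds — descendants of V5 are {V7}; none are in {}.
Condition 2 (every backdoor path blocked by {}):
  P1: open — no interior node is in the conditioning set.
  P2: open — no interior node is in the conditioning set.
{} does not satisfy the backdoor criterion.

No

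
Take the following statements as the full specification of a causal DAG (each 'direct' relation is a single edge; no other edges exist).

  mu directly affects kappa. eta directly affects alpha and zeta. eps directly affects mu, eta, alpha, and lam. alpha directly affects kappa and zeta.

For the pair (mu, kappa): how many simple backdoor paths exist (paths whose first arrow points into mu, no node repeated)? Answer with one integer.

A backdoor path from mu to kappa is any simple undirected path whose first edge points into mu (i.e. leaves mu via a parent).
Parents of mu: {eps}.
Enumerating:
  P1: mu <- eps -> eta -> alpha -> kappa
  P2: mu <- eps -> eta -> zeta <- alpha -> kappa
  P3: mu <- eps -> alpha -> kappa
That exhausts the simple backdoor paths. Count: 3.

3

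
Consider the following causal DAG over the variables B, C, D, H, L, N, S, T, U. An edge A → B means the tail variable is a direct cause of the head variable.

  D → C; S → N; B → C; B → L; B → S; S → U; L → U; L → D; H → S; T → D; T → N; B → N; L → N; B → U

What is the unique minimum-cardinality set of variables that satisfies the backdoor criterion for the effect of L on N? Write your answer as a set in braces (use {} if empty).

{B}

Variables eligible for adjustment (non-descendants of L, excluding L and N): {B, H, S, T}.
Backdoor paths from L to N:
  P1: L <- B -> S -> N
  P2: L <- B -> N
  P3: L <- B -> U <- S -> N
  P4: L <- B -> C <- D <- T -> N
The empty set is not sufficient: P1 (L <- B -> S -> N) has no collider blocking it and no conditioned non-collider, so it is open.
Try {B}:
  P1: blocked at fork node B ∈ conditioning set.
  P2: blocked at fork node B ∈ conditioning set.
  P3: blocked at fork node B ∈ conditioning set.
  P4: blocked at fork node B ∈ conditioning set.
{B} contains no descendant of L and blocks every backdoor path.
No other singleton works — e.g. {T} leaves P1 open — so {B} is the unique smallest valid adjustment set.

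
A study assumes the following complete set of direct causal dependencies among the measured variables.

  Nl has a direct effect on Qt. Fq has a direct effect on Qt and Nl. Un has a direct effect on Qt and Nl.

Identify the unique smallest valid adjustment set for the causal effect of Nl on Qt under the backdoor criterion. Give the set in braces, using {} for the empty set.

Variables eligible for adjustment (non-descendants of Nl, excluding Nl and Qt): {Fq, Un}.
Backdoor paths from Nl to Qt:
  P1: Nl <- Un -> Qt
  P2: Nl <- Fq -> Qt
The empty set is not sufficient: P1 (Nl <- Un -> Qt) has no collider blocking it and no conditioned non-collider, so it is open.
Try {Fq, Un}:
  P1: blocked at fork node Un ∈ conditioning set.
  P2: blocked at fork node Fq ∈ conditioning set.
{Fq, Un} contains no descendant of Nl and blocks every backdoor path.
Every element of {Fq, Un} is needed (dropping Fq leaves P2 open; dropping Un leaves P1 open), so no proper subset is valid.
Among all size-2 subsets of the eligible variables, only {Fq, Un} blocks every backdoor path, so it is the unique smallest valid adjustment set.

{Fq, Un}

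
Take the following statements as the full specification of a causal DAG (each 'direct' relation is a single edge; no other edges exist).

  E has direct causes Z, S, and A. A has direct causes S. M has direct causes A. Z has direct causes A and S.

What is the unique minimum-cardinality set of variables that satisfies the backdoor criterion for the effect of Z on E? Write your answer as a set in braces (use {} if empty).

Variables eligible for adjustment (non-descendants of Z, excluding Z and E): {A, M, S}.
Backdoor paths from Z to E:
  P1: Z <- S -> A -> E
  P2: Z <- S -> E
  P3: Z <- A <- S -> E
  P4: Z <- A -> E
The empty set is not sufficient: P1 (Z <- S -> A -> E) has no collider blocking it and no conditioned non-collider, so it is open.
Try {A, S}:
  P1: blocked at fork node S ∈ conditioning set.
  P2: blocked at fork node S ∈ conditioning set.
  P3: blocked at chain node A ∈ conditioning set.
  P4: blocked at fork node A ∈ conditioning set.
{A, S} contains no descendant of Z and blocks every backdoor path.
Every element of {A, S} is needed (dropping A leaves P4 open; dropping S leaves P2 open), so no proper subset is valid.
Among all size-2 subsets of the eligible variables, only {A, S} blocks every backdoor path, so it is the unique smallest valid adjustment set.

{A, S}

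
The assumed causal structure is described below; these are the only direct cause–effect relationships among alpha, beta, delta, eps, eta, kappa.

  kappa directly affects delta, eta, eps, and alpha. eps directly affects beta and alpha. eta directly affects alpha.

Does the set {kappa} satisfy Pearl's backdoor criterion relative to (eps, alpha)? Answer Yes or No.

Backdoor paths from eps to alpha (paths whose first edge points into eps):
  P1: eps <- kappa -> eta -> alpha
  P2: eps <- kappa -> alpha
Condition 1 (no descendant of eps in the set): holds — descendants of eps are {alpha, beta}; none are in {kappa}.
Condition 2 (every backdoor path blocked by {kappa}):
  P1: blocked at fork node kappa ∈ conditioning set.
  P2: blocked at fork node kappa ∈ conditioning set.
{kappa} satisfies the backdoor criterion.

Yes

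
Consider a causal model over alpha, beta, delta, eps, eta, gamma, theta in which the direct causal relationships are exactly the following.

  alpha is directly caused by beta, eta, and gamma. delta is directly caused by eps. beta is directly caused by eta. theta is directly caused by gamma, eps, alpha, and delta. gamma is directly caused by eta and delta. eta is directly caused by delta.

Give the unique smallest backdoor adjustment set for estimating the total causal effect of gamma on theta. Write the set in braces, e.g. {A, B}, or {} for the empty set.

Variables eligible for adjustment (non-descendants of gamma, excluding gamma and theta): {beta, delta, eps, eta}.
Backdoor paths from gamma to theta:
  P1: gamma <- delta <- eps -> theta
  P2: gamma <- delta -> eta -> beta -> alpha -> theta
  P3: gamma <- delta -> eta -> alpha -> theta
  P4: gamma <- delta -> theta
  P5: gamma <- eta <- delta <- eps -> theta
  P6: gamma <- eta <- delta -> theta
  P7: gamma <- eta -> beta -> alpha -> theta
  P8: gamma <- eta -> alpha -> theta
The empty set is not sufficient: P1 (gamma <- delta <- eps -> theta) has no collider blocking it and no conditioned non-collider, so it is open.
Try {delta, eta}:
  P1: blocked at chain node delta ∈ conditioning set.
  P2: blocked at fork node delta ∈ conditioning set.
  P3: blocked at fork node delta ∈ conditioning set.
  P4: blocked at fork node delta ∈ conditioning set.
  P5: blocked at chain node eta ∈ conditioning set.
  P6: blocked at chain node eta ∈ conditioning set.
  P7: blocked at fork node eta ∈ conditioning set.
  P8: blocked at fork node eta ∈ conditioning set.
{delta, eta} contains no descendant of gamma and blocks every backdoor path.
Every element of {delta, eta} is needed (dropping delta leaves P1 open; dropping eta leaves P7 open), so no proper subset is valid.
Among all size-2 subsets of the eligible variables, only {delta, eta} blocks every backdoor path, so it is the unique smallest valid adjustment set.

{delta, eta}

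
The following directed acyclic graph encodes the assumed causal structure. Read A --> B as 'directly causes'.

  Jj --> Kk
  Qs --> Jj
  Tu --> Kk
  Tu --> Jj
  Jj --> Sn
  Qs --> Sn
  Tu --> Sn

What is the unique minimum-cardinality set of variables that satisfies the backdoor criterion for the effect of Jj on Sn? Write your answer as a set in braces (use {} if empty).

Variables eligible for adjustment (non-descendants of Jj, excluding Jj and Sn): {Qs, Tu}.
Backdoor paths from Jj to Sn:
  P1: Jj <- Qs -> Sn
  P2: Jj <- Tu -> Sn
The empty set is not sufficient: P1 (Jj <- Qs -> Sn) has no collider blocking it and no conditioned non-collider, so it is open.
Try {Qs, Tu}:
  P1: blocked at fork node Qs ∈ conditioning set.
  P2: blocked at fork node Tu ∈ conditioning set.
{Qs, Tu} contains no descendant of Jj and blocks every backdoor path.
Every element of {Qs, Tu} is needed (dropping Qs leaves P1 open; dropping Tu leaves P2 open), so no proper subset is valid.
Among all size-2 subsets of the eligible variables, only {Qs, Tu} blocks every backdoor path, so it is the unique smallest valid adjustment set.

{Qs, Tu}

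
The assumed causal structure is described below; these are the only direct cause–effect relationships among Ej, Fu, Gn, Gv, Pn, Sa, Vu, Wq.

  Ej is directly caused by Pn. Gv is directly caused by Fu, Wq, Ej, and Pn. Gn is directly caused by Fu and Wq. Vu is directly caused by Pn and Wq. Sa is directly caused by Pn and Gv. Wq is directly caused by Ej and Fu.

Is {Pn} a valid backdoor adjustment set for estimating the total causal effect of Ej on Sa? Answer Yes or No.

Yes

Backdoor paths from Ej to Sa (paths whose first edge points into Ej):
  P1: Ej <- Pn -> Gv -> Sa
  P2: Ej <- Pn -> Vu <- Wq <- Fu -> Gv -> Sa
  P3: Ej <- Pn -> Vu <- Wq -> Gv -> Sa
  P4: Ej <- Pn -> Vu <- Wq -> Gn <- Fu -> Gv -> Sa
  P5: Ej <- Pn -> Sa
Condition 1 (no descendant of Ej in the set): holds — descendants of Ej are {Gn, Gv, Sa, Vu, Wq}; none are in {Pn}.
Condition 2 (every backdoor path blocked by {Pn}):
  P1: blocked at fork node Pn ∈ conditioning set.
  P2: blocked at fork node Pn ∈ conditioning set.
  P3: blocked at fork node Pn ∈ conditioning set.
  P4: blocked at fork node Pn ∈ conditioning set.
  P5: blocked at fork node Pn ∈ conditioning set.
{Pn} satisfies the backdoor criterion.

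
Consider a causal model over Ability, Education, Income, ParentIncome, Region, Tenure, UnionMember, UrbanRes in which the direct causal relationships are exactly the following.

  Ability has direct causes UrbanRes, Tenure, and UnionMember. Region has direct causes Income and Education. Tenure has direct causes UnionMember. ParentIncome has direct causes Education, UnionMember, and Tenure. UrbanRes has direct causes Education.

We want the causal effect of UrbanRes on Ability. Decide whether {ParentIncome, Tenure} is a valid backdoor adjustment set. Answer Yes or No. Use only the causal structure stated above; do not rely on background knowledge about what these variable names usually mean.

Backdoor paths from UrbanRes to Ability (paths whose first edge points into UrbanRes):
  P1: UrbanRes <- Education -> ParentIncome <- UnionMember -> Tenure -> Ability
  P2: UrbanRes <- Education -> ParentIncome <- UnionMember -> Ability
  P3: UrbanRes <- Education -> ParentIncome <- Tenure <- UnionMember -> Ability
  P4: UrbanRes <- Education -> ParentIncome <- Tenure -> Ability
Condition 1 (no descendant of UrbanRes in the set): holds — descendants of UrbanRes are {Ability}; none are in {ParentIncome, Tenure}.
Condition 2 (every backdoor path blocked by {ParentIncome, Tenure}):
  P1: blocked at chain node Tenure ∈ conditioning set.
  P2: open — collider(s) ParentIncome are conditioned on (or have a conditioned descendant) and no non-collider on the path is in the set.
  P3: blocked at chain node Tenure ∈ conditioning set.
  P4: blocked at fork node Tenure ∈ conditioning set.
{ParentIncome, Tenure} does not satisfy the backdoor criterion.

No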